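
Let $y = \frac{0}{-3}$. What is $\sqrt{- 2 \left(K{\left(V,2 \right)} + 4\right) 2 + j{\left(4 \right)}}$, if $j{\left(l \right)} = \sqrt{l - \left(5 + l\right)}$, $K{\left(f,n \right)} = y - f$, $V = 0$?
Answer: $\sqrt{-16 + i \sqrt{5}} \approx 0.27883 + 4.0097 i$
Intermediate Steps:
$y = 0$ ($y = 0 \left(- \frac{1}{3}\right) = 0$)
$K{\left(f,n \right)} = - f$ ($K{\left(f,n \right)} = 0 - f = - f$)
$j{\left(l \right)} = i \sqrt{5}$ ($j{\left(l \right)} = \sqrt{-5} = i \sqrt{5}$)
$\sqrt{- 2 \left(K{\left(V,2 \right)} + 4\right) 2 + j{\left(4 \right)}} = \sqrt{- 2 \left(\left(-1\right) 0 + 4\right) 2 + i \sqrt{5}} = \sqrt{- 2 \left(0 + 4\right) 2 + i \sqrt{5}} = \sqrt{\left(-2\right) 4 \cdot 2 + i \sqrt{5}} = \sqrt{\left(-8\right) 2 + i \sqrt{5}} = \sqrt{-16 + i \sqrt{5}}$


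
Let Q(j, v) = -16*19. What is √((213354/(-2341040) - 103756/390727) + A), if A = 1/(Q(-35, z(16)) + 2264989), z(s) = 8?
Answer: I*√153059859757320429997436363159214/20715244363473348 ≈ 0.59723*I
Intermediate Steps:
Q(j, v) = -304
A = 1/2264685 (A = 1/(-304 + 2264989) = 1/2264685 ≈ 4.4156e-7)
√((213354/(-2341040) - 103756/390727) + A) = √((213354/(-2341040) - 103756/390727) + 1/2264685) = √((213354*(-1/2341040) - 103756*1/390727) + 1/2264685) = √((-106677/1170520 - 103756/390727) + 1/2264685) = √(-163130057299/457353768040 + 1/2264685) = √(-14777509458416711/41430488726946696) = I*√153059859757320429997436363159214/20715244363473348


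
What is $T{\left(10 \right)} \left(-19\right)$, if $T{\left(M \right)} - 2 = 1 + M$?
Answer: $-247$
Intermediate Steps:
$T{\left(M \right)} = 3 + M$ ($T{\left(M \right)} = 2 + \left(1 + M\right) = 3 + M$)
$T{\left(10 \right)} \left(-19\right) = \left(3 + 10\right) \left(-19\right) = 13 \left(-19\right) = -247$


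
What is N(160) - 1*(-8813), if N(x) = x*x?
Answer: 34413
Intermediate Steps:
N(x) = x²
N(160) - 1*(-8813) = 160² - 1*(-8813) = 25600 + 8813 = 34413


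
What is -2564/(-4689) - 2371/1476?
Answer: -814795/768996 ≈ -1.0596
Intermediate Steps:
-2564/(-4689) - 2371/1476 = -2564*(-1/4689) - 2371*1/1476 = 2564/4689 - 2371/1476 = -814795/768996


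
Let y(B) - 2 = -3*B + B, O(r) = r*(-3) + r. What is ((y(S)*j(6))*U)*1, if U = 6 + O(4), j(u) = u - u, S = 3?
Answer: 0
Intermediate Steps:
O(r) = -2*r (O(r) = -3*r + r = -2*r)
j(u) = 0
y(B) = 2 - 2*B (y(B) = 2 + (-3*B + B) = 2 - 2*B)
U = -2 (U = 6 - 2*4 = 6 - 8 = -2)
((y(S)*j(6))*U)*1 = (((2 - 2*3)*0)*(-2))*1 = (((2 - 6)*0)*(-2))*1 = (-4*0*(-2))*1 = (0*(-2))*1 = 0*1 = 0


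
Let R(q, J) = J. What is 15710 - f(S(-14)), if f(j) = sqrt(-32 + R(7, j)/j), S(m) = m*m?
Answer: 15710 - I*sqrt(31) ≈ 15710.0 - 5.5678*I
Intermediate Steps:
S(m) = m**2
f(j) = I*sqrt(31) (f(j) = sqrt(-32 + j/j) = sqrt(-32 + 1) = sqrt(-31) = I*sqrt(31))
15710 - f(S(-14)) = 15710 - I*sqrt(31)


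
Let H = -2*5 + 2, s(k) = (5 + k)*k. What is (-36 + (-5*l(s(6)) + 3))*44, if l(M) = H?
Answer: 308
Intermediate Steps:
s(k) = k*(5 + k)
H = -8 (H = -10 + 2 = -8)
l(M) = -8
(-36 + (-5*l(s(6)) + 3))*44 = (-36 + (-5*(-8) + 3))*44 = (-36 + (40 + 3))*44 = (-36 + 43)*44 = 7*44 = 308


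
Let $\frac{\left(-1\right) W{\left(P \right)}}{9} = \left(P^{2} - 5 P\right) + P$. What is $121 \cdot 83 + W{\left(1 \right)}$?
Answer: $10070$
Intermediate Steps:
$W{\left(P \right)} = - 9 P^{2} + 36 P$ ($W{\left(P \right)} = - 9 \left(\left(P^{2} - 5 P\right) + P\right) = - 9 \left(P^{2} - 4 P\right) = - 9 P^{2} + 36 P$)
$121 \cdot 83 + W{\left(1 \right)} = 121 \cdot 83 + 9 \cdot 1 \left(4 - 1\right) = 10043 + 9 \cdot 1 \left(4 - 1\right) = 10043 + 9 \cdot 1 \cdot 3 = 10043 + 27 = 10070$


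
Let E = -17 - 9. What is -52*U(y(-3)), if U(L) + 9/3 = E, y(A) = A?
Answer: 1508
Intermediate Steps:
E = -26
U(L) = -29 (U(L) = -3 - 26 = -29)
-52*U(y(-3)) = -52*(-29) = 1508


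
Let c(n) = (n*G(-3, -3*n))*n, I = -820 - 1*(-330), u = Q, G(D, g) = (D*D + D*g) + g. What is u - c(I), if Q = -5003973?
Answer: 698729127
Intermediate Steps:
G(D, g) = g + D² + D*g (G(D, g) = (D² + D*g) + g = g + D² + D*g)
u = -5003973
I = -490 (I = -820 + 330 = -490)
c(n) = n²*(9 + 6*n) (c(n) = (n*(-3*n + (-3)² - (-9)*n))*n = (n*(-3*n + 9 + 9*n))*n = (n*(9 + 6*n))*n = n²*(9 + 6*n))
u - c(I) = -5003973 - (-490)²*(9 + 6*(-490)) = -5003973 - 240100*(9 - 2940) = -5003973 - 240100*(-2931) = -5003973 - 1*(-703733100) = -5003973 + 703733100 = 698729127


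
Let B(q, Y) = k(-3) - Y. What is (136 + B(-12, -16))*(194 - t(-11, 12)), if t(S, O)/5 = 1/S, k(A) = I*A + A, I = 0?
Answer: 318711/11 ≈ 28974.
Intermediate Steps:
k(A) = A (k(A) = 0*A + A = 0 + A = A)
B(q, Y) = -3 - Y
t(S, O) = 5/S
(136 + B(-12, -16))*(194 - t(-11, 12)) = (136 + (-3 - 1*(-16)))*(194 - 5/(-11)) = (136 + (-3 + 16))*(194 - 5*(-1)/11) = (136 + 13)*(194 - 1*(-5/11)) = 149*(194 + 5/11) = 149*(2139/11) = 318711/11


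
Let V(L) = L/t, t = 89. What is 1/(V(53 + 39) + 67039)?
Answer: 89/5966563 ≈ 1.4916e-5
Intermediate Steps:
V(L) = L/89
1/(V(53 + 39) + 67039) = 1/((53 + 39)/89 + 67039) = 1/((1/89)*92 + 67039) = 1/(92/89 + 67039) = 1/(5966563/89) = 89/5966563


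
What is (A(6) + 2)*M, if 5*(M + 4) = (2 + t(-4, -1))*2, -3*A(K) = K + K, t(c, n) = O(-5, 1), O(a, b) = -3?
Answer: 44/5 ≈ 8.8000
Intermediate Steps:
t(c, n) = -3
A(K) = -2*K/3 (A(K) = -(K + K)/3 = -2*K/3)
M = -22/5 (M = -4 + ((2 - 3)*2)/5 = -4 + (-1*2)/5 = -4 + (⅕)*(-2) = -4 - ⅖ = -22/5 ≈ -4.4000)
(A(6) + 2)*M = (-⅔*6 + 2)*(-22/5) = (-4 + 2)*(-22/5) = -2*(-22/5) = 44/5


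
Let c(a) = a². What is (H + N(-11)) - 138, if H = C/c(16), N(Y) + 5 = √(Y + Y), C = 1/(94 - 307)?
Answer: -7797505/54528 + I*√22 ≈ -143.0 + 4.6904*I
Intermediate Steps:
C = -1/213 (C = 1/(-213) = -1/213 ≈ -0.0046948)
N(Y) = -5 + √2*√Y (N(Y) = -5 + √(Y + Y) = -5 + √(2*Y) = -5 + √2*√Y)
H = -1/54528 (H = -1/(213*(16²)) = -1/213/256 = -1/213*1/256 = -1/54528 ≈ -1.8339e-5)
(H + N(-11)) - 138 = (-1/54528 + (-5 + √2*√(-11))) - 138 = (-1/54528 + (-5 + √2*(I*√11))) - 138 = (-1/54528 + (-5 + I*√22)) - 138 = (-272641/54528 + I*√22) - 138 = -7797505/54528 + I*√22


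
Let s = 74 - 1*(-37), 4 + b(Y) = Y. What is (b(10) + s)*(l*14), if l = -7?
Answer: -11466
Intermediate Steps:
b(Y) = -4 + Y
s = 111 (s = 74 + 37 = 111)
(b(10) + s)*(l*14) = ((-4 + 10) + 111)*(-7*14) = (6 + 111)*(-98) = 117*(-98) = -11466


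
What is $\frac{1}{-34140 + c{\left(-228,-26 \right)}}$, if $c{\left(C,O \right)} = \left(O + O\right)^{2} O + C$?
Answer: $- \frac{1}{104672} \approx -9.5537 \cdot 10^{-6}$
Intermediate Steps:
$c{\left(C,O \right)} = C + 4 O^{3}$ ($c{\left(C,O \right)} = \left(2 O\right)^{2} O + C = 4 O^{2} O + C = 4 O^{3} + C = C + 4 O^{3}$)
$\frac{1}{-34140 + c{\left(-228,-26 \right)}} = \frac{1}{-34140 + \left(-228 + 4 \left(-26\right)^{3}\right)} = \frac{1}{-34140 + \left(-228 + 4 \left(-17576\right)\right)} = \frac{1}{-34140 - 70532} = \frac{1}{-104672} = - \frac{1}{104672}$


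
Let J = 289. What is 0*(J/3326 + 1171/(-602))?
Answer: 0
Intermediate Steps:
0*(J/3326 + 1171/(-602)) = 0*(289/3326 + 1171/(-602)) = 0*(289*(1/3326) + 1171*(-1/602)) = 0*(289/3326 - 1171/602) = 0*(-930192/500563) = 0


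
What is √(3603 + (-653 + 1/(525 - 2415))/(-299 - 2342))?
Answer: √9974978442425010/1663830 ≈ 60.027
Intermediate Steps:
√(3603 + (-653 + 1/(525 - 2415))/(-299 - 2342)) = √(3603 + (-653 + 1/(-1890))/(-2641)) = √(3603 + (-653 - 1/1890)*(-1/2641)) = √(3603 - 1234171/1890*(-1/2641)) = √(3603 + 1234171/4991490) = √(17985572641/4991490) = √9974978442425010/1663830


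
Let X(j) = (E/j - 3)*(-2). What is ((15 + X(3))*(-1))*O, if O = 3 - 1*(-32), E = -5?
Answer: -2555/3 ≈ -851.67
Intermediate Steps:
X(j) = 6 + 10/j (X(j) = (-5/j - 3)*(-2) = (-3 - 5/j)*(-2) = 6 + 10/j)
O = 35 (O = 3 + 32 = 35)
((15 + X(3))*(-1))*O = ((15 + (6 + 10/3))*(-1))*35 = ((15 + 28/3)*(-1))*35 = ((73/3)*(-1))*35 = -73/3*35 = -2555/3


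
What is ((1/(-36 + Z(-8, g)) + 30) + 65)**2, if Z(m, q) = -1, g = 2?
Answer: 12348196/1369 ≈ 9019.9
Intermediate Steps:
((1/(-36 + Z(-8, g)) + 30) + 65)**2 = ((1/(-36 - 1) + 30) + 65)**2 = ((1/(-37) + 30) + 65)**2 = ((-1/37 + 30) + 65)**2 = (1109/37 + 65)**2 = (3514/37)**2 = 12348196/1369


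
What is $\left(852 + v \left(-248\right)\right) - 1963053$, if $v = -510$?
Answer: $-1835721$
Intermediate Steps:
$\left(852 + v \left(-248\right)\right) - 1963053 = \left(852 - -126480\right) - 1963053 = \left(852 + 126480\right) - 1963053 = 127332 - 1963053 = -1835721$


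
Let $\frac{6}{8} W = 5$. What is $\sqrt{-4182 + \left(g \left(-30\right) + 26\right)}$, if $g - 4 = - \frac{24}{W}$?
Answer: $2 i \sqrt{1042} \approx 64.56 i$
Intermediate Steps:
$W = \frac{20}{3}$ ($W = \frac{4}{3} \cdot 5 = \frac{20}{3} \approx 6.6667$)
$g = \frac{2}{5}$ ($g = 4 - \frac{24}{\frac{20}{3}} = 4 - \frac{18}{5} = \frac{2}{5} \approx 0.4$)
$\sqrt{-4182 + \left(g \left(-30\right) + 26\right)} = \sqrt{-4182 + \left(\frac{2}{5} \left(-30\right) + 26\right)} = \sqrt{-4182 + \left(-12 + 26\right)} = \sqrt{-4182 + 14} = \sqrt{-4168} = 2 i \sqrt{1042}$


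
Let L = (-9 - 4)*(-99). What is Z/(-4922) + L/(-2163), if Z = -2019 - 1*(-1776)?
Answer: -1936335/3548762 ≈ -0.54564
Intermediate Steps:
Z = -243 (Z = -2019 + 1776 = -243)
L = 1287 (L = -13*(-99) = 1287)
Z/(-4922) + L/(-2163) = -243/(-4922) + 1287/(-2163) = -243*(-1/4922) + 1287*(-1/2163) = 243/4922 - 429/721 = -1936335/3548762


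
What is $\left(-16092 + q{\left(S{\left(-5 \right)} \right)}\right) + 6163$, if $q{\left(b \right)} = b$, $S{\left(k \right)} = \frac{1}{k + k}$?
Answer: $- \frac{99291}{10} \approx -9929.1$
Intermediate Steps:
$S{\left(k \right)} = \frac{1}{2 k}$
$\left(-16092 + q{\left(S{\left(-5 \right)} \right)}\right) + 6163 = \left(-16092 + \frac{1}{2 \left(-5\right)}\right) + 6163 = \left(-16092 + \frac{1}{2} \left(- \frac{1}{5}\right)\right) + 6163 = \left(-16092 - \frac{1}{10}\right) + 6163 = - \frac{160921}{10} + 6163 = - \frac{99291}{10}$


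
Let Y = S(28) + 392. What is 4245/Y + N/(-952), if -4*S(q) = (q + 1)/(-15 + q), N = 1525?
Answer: 11940207/1291864 ≈ 9.2426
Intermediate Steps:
S(q) = -(1 + q)/(4*(-15 + q)) (S(q) = -(q + 1)/(4*(-15 + q)) = -(1 + q)/(4*(-15 + q)))
Y = 20355/52 (Y = (-1 - 1*28)/(4*(-15 + 28)) + 392 = (1/4)*(-1 - 28)/13 + 392 = (1/4)*(1/13)*(-29) + 392 = -29/52 + 392 = 20355/52 ≈ 391.44)
4245/Y + N/(-952) = 4245/(20355/52) + 1525/(-952) = 4245*(52/20355) + 1525*(-1/952) = 14716/1357 - 1525/952 = 11940207/1291864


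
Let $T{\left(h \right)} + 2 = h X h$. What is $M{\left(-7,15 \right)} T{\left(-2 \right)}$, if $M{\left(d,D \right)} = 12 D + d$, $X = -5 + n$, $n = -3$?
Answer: $-5882$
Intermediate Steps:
$X = -8$ ($X = -5 - 3 = -8$)
$M{\left(d,D \right)} = d + 12 D$
$T{\left(h \right)} = -2 - 8 h^{2}$ ($T{\left(h \right)} = -2 + h \left(-8\right) h = -2 + - 8 h h = -2 - 8 h^{2}$)
$M{\left(-7,15 \right)} T{\left(-2 \right)} = \left(-7 + 12 \cdot 15\right) \left(-2 - 8 \left(-2\right)^{2}\right) = \left(-7 + 180\right) \left(-2 - 32\right) = 173 \left(-2 - 32\right) = 173 \left(-34\right) = -5882$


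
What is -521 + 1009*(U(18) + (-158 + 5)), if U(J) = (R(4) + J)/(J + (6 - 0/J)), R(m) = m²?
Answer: -1841623/12 ≈ -1.5347e+5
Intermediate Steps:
U(J) = (16 + J)/(6 + J) (U(J) = (4² + J)/(J + (6 - 0/J)) = (16 + J)/(J + (6 - 1*0)) = (16 + J)/(J + (6 + 0)) = (16 + J)/(J + 6) = (16 + J)/(6 + J))
-521 + 1009*(U(18) + (-158 + 5)) = -521 + 1009*((16 + 18)/(6 + 18) + (-158 + 5)) = -521 + 1009*(34/24 - 153) = -521 + 1009*((1/24)*34 - 153) = -521 + 1009*(17/12 - 153) = -521 + 1009*(-1819/12) = -521 - 1835371/12 = -1841623/12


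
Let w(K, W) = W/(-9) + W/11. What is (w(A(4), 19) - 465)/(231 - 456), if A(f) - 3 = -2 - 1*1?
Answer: 46073/22275 ≈ 2.0684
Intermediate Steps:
A(f) = 0 (A(f) = 3 + (-2 - 1*1) = 3 + (-2 - 1) = 3 - 3 = 0)
w(K, W) = -2*W/99 (w(K, W) = W*(-⅑) + W*(1/11) = -W/9 + W/11 = -2*W/99)
(w(A(4), 19) - 465)/(231 - 456) = (-2/99*19 - 465)/(231 - 456) = (-38/99 - 465)/(-225) = -46073/99*(-1/225) = 46073/22275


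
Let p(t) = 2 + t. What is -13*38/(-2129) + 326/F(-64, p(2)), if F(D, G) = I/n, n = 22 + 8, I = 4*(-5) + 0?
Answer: -1040587/2129 ≈ -488.77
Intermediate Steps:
I = -20 (I = -20 + 0 = -20)
n = 30
F(D, G) = -⅔ (F(D, G) = -20/30 = -20*1/30 = -⅔)
-13*38/(-2129) + 326/F(-64, p(2)) = -13*38/(-2129) + 326/(-⅔) = -494*(-1/2129) + 326*(-3/2) = 494/2129 - 489 = -1040587/2129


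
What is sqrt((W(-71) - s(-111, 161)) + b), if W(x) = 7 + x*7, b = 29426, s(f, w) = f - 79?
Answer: sqrt(29126) ≈ 170.66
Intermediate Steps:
s(f, w) = -79 + f
W(x) = 7 + 7*x
sqrt((W(-71) - s(-111, 161)) + b) = sqrt(((7 + 7*(-71)) - (-79 - 111)) + 29426) = sqrt(((7 - 497) - 1*(-190)) + 29426) = sqrt((-490 + 190) + 29426) = sqrt(-300 + 29426) = sqrt(29126)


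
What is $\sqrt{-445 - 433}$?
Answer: $i \sqrt{878} \approx 29.631 i$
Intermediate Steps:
$\sqrt{-445 - 433} = \sqrt{-878} = i \sqrt{878}$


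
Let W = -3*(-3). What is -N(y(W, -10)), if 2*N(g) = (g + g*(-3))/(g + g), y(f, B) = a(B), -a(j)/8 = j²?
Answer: ½ ≈ 0.50000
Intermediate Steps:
W = 9
a(j) = -8*j²
y(f, B) = -8*B²
N(g) = -½ (N(g) = ((g + g*(-3))/(g + g))/2 = ((g - 3*g)/((2*g)))/2 = ((-2*g)*(1/(2*g)))/2 = (½)*(-1) = -½)
-N(y(W, -10)) = -1*(-½) = ½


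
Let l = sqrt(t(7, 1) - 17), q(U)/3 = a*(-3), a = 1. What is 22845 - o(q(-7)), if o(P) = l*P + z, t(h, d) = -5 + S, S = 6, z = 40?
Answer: 22805 + 36*I ≈ 22805.0 + 36.0*I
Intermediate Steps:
t(h, d) = 1 (t(h, d) = -5 + 6 = 1)
q(U) = -9 (q(U) = 3*(1*(-3)) = 3*(-3) = -9)
l = 4*I (l = sqrt(1 - 17) = sqrt(-16) = 4*I ≈ 4.0*I)
o(P) = 40 + 4*I*P (o(P) = (4*I)*P + 40 = 4*I*P + 40 = 40 + 4*I*P)
22845 - o(q(-7)) = 22845 - (40 + 4*I*(-9)) = 22845 - (40 - 36*I) = 22845 + (-40 + 36*I) = 22805 + 36*I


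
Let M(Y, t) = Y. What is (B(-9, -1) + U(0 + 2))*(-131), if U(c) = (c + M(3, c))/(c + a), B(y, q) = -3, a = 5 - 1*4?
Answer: 524/3 ≈ 174.67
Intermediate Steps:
a = 1 (a = 5 - 4 = 1)
U(c) = (3 + c)/(1 + c) (U(c) = (c + 3)/(c + 1) = (3 + c)/(1 + c))
(B(-9, -1) + U(0 + 2))*(-131) = (-3 + (3 + (0 + 2))/(1 + (0 + 2)))*(-131) = (-3 + (3 + 2)/(1 + 2))*(-131) = (-3 + 5/3)*(-131) = -4/3*(-131) = 524/3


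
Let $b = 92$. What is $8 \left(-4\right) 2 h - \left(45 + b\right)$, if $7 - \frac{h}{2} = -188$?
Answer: $-25097$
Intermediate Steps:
$h = 390$ ($h = 14 - -376 = 14 + 376 = 390$)
$8 \left(-4\right) 2 h - \left(45 + b\right) = 8 \left(-4\right) 2 \cdot 390 - 137 = \left(-32\right) 2 \cdot 390 - 137 = \left(-64\right) 390 - 137 = -24960 - 137 = -25097$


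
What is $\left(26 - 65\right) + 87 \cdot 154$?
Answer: $13359$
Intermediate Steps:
$\left(26 - 65\right) + 87 \cdot 154 = -39 + 13398 = 13359$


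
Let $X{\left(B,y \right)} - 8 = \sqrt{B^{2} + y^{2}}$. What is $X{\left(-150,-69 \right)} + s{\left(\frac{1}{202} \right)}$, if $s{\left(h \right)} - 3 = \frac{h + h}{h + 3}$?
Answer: $\frac{6679}{607} + 3 \sqrt{3029} \approx 176.11$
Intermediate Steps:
$X{\left(B,y \right)} = 8 + \sqrt{B^{2} + y^{2}}$
$s{\left(h \right)} = 3 + \frac{2 h}{3 + h}$ ($s{\left(h \right)} = 3 + \frac{h + h}{h + 3} = 3 + \frac{2 h}{3 + h}$)
$X{\left(-150,-69 \right)} + s{\left(\frac{1}{202} \right)} = \left(8 + \sqrt{\left(-150\right)^{2} + \left(-69\right)^{2}}\right) + \frac{9 + \frac{5}{202}}{3 + \frac{1}{202}} = \left(8 + \sqrt{22500 + 4761}\right) + \frac{9 + 5 \cdot \frac{1}{202}}{3 + \frac{1}{202}} = \left(8 + \sqrt{27261}\right) + \frac{9 + \frac{5}{202}}{\frac{607}{202}} = \left(8 + 3 \sqrt{3029}\right) + \frac{202}{607} \cdot \frac{1823}{202} = \left(8 + 3 \sqrt{3029}\right) + \frac{1823}{607} = \frac{6679}{607} + 3 \sqrt{3029}$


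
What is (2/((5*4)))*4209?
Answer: 4209/10 ≈ 420.90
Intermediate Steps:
(2/((5*4)))*4209 = (2/20)*4209 = (2*(1/20))*4209 = (1/10)*4209 = 4209/10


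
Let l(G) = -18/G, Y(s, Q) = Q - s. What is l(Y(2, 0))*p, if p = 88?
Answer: 792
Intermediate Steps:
l(Y(2, 0))*p = -18/(0 - 1*2)*88 = -18/(0 - 2)*88 = -18/(-2)*88 = -18*(-½)*88 = 9*88 = 792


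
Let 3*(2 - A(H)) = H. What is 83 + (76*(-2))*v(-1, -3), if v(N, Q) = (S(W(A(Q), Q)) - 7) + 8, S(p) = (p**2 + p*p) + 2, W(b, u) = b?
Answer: -3109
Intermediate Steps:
A(H) = 2 - H/3
S(p) = 2 + 2*p**2 (S(p) = (p**2 + p**2) + 2 = 2*p**2 + 2 = 2 + 2*p**2)
v(N, Q) = 3 + 2*(2 - Q/3)**2 (v(N, Q) = ((2 + 2*(2 - Q/3)**2) - 7) + 8 = (-5 + 2*(2 - Q/3)**2) + 8 = 3 + 2*(2 - Q/3)**2)
83 + (76*(-2))*v(-1, -3) = 83 + (76*(-2))*(3 + 2*(-6 - 3)**2/9) = 83 - 152*(3 + (2/9)*(-9)**2) = 83 - 152*(3 + (2/9)*81) = 83 - 152*(3 + 18) = 83 - 152*21 = 83 - 3192 = -3109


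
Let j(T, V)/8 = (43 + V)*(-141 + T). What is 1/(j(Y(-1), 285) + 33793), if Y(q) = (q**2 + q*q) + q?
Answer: -1/333567 ≈ -2.9979e-6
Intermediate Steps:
Y(q) = q + 2*q**2 (Y(q) = (q**2 + q**2) + q = 2*q**2 + q = q + 2*q**2)
j(T, V) = 8*(-141 + T)*(43 + V) (j(T, V) = 8*((43 + V)*(-141 + T)) = 8*((-141 + T)*(43 + V)) = 8*(-141 + T)*(43 + V))
1/(j(Y(-1), 285) + 33793) = 1/((-48504 - 1128*285 + 344*(-(1 + 2*(-1))) + 8*(-(1 + 2*(-1)))*285) + 33793) = 1/((-48504 - 321480 + 344*(-(1 - 2)) + 8*(-(1 - 2))*285) + 33793) = 1/((-48504 - 321480 + 344*(-1*(-1)) + 8*(-1*(-1))*285) + 33793) = 1/((-48504 - 321480 + 344*1 + 8*1*285) + 33793) = 1/((-48504 - 321480 + 344 + 2280) + 33793) = 1/(-367360 + 33793) = 1/(-333567) = -1/333567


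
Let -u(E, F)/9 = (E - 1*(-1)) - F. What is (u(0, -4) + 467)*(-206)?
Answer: -86932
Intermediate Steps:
u(E, F) = -9 - 9*E + 9*F (u(E, F) = -9*((E - 1*(-1)) - F) = -9*((E + 1) - F) = -9*((1 + E) - F) = -9*(1 + E - F) = -9 - 9*E + 9*F)
(u(0, -4) + 467)*(-206) = ((-9 - 9*0 + 9*(-4)) + 467)*(-206) = ((-9 + 0 - 36) + 467)*(-206) = (-45 + 467)*(-206) = 422*(-206) = -86932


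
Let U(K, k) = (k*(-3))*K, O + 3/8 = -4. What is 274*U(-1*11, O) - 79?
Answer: -158551/4 ≈ -39638.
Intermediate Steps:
O = -35/8 (O = -3/8 - 4 = -35/8 ≈ -4.3750)
U(K, k) = -3*K*k (U(K, k) = (-3*k)*K = -3*K*k)
274*U(-1*11, O) - 79 = 274*(-3*(-1*11)*(-35/8)) - 79 = 274*(-3*(-11)*(-35/8)) - 79 = 274*(-1155/8) - 79 = -158235/4 - 79 = -158551/4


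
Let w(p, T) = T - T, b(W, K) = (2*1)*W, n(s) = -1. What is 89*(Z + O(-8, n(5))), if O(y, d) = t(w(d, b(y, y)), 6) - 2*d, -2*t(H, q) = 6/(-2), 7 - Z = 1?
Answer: 1691/2 ≈ 845.50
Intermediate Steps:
Z = 6 (Z = 7 - 1*1 = 7 - 1 = 6)
b(W, K) = 2*W
w(p, T) = 0
t(H, q) = 3/2 (t(H, q) = -3/(-2) = -3*(-1)/2 = -½*(-3) = 3/2)
O(y, d) = 3/2 - 2*d
89*(Z + O(-8, n(5))) = 89*(6 + (3/2 - 2*(-1))) = 89*(6 + (3/2 + 2)) = 89*(6 + 7/2) = 89*(19/2) = 1691/2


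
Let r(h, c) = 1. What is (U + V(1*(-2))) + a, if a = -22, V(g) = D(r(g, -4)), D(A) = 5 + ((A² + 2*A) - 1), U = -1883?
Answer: -1898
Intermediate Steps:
D(A) = 4 + A² + 2*A (D(A) = 5 + (-1 + A² + 2*A) = 4 + A² + 2*A)
V(g) = 7 (V(g) = 4 + 1² + 2*1 = 4 + 1 + 2 = 7)
(U + V(1*(-2))) + a = (-1883 + 7) - 22 = -1876 - 22 = -1898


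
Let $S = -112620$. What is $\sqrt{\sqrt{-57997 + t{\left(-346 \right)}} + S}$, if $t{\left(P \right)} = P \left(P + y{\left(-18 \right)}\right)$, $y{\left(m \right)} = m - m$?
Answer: $\sqrt{-112620 + \sqrt{61719}} \approx 335.22 i$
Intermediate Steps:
$y{\left(m \right)} = 0$
$t{\left(P \right)} = P^{2}$ ($t{\left(P \right)} = P \left(P + 0\right) = P P = P^{2}$)
$\sqrt{\sqrt{-57997 + t{\left(-346 \right)}} + S} = \sqrt{\sqrt{-57997 + \left(-346\right)^{2}} - 112620} = \sqrt{\sqrt{-57997 + 119716} - 112620} = \sqrt{\sqrt{61719} - 112620} = \sqrt{-112620 + \sqrt{61719}}$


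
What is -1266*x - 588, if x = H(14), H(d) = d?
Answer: -18312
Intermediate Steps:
x = 14
-1266*x - 588 = -1266*14 - 588 = -17724 - 588 = -18312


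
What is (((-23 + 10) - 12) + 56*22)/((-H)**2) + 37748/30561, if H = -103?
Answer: 437355659/324221649 ≈ 1.3489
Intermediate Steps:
(((-23 + 10) - 12) + 56*22)/((-H)**2) + 37748/30561 = (((-23 + 10) - 12) + 56*22)/((-1*(-103))**2) + 37748/30561 = ((-13 - 12) + 1232)/(103**2) + 37748*(1/30561) = (-25 + 1232)/10609 + 37748/30561 = 1207*(1/10609) + 37748/30561 = 1207/10609 + 37748/30561 = 437355659/324221649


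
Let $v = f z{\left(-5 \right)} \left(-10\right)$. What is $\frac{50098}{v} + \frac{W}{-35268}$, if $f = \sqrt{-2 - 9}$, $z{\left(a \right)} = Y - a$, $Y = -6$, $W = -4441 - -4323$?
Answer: $\frac{59}{17634} - \frac{25049 i \sqrt{11}}{55} \approx 0.0033458 - 1510.5 i$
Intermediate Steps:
$W = -118$ ($W = -4441 + 4323 = -118$)
$z{\left(a \right)} = -6 - a$
$f = i \sqrt{11}$ ($f = \sqrt{-11} = i \sqrt{11} \approx 3.3166 i$)
$v = 10 i \sqrt{11}$ ($v = i \sqrt{11} \left(-6 - -5\right) \left(-10\right) = i \sqrt{11} \left(-6 + 5\right) \left(-10\right) = i \sqrt{11} \left(-1\right) \left(-10\right) = - i \sqrt{11} \left(-10\right) = 10 i \sqrt{11} \approx 33.166 i$)
$\frac{50098}{v} + \frac{W}{-35268} = \frac{50098}{10 i \sqrt{11}} - \frac{118}{-35268} = 50098 \left(- \frac{i \sqrt{11}}{110}\right) - - \frac{59}{17634} = - \frac{25049 i \sqrt{11}}{55} + \frac{59}{17634} = \frac{59}{17634} - \frac{25049 i \sqrt{11}}{55}$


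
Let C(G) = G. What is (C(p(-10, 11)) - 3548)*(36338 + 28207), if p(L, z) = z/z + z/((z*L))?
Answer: -457895139/2 ≈ -2.2895e+8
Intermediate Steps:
p(L, z) = 1 + 1/L (p(L, z) = 1 + z/((L*z)) = 1 + z*(1/(L*z)) = 1 + 1/L)
(C(p(-10, 11)) - 3548)*(36338 + 28207) = ((1 - 10)/(-10) - 3548)*(36338 + 28207) = (-1/10*(-9) - 3548)*64545 = (9/10 - 3548)*64545 = -35471/10*64545 = -457895139/2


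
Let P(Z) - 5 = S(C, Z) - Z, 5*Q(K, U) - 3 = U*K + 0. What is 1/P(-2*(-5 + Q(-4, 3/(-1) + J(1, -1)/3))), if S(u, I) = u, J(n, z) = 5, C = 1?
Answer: -3/2 ≈ -1.5000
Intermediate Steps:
Q(K, U) = ⅗ + K*U/5 (Q(K, U) = ⅗ + (U*K + 0)/5 = ⅗ + (K*U + 0)/5 = ⅗ + (K*U)/5 = ⅗ + K*U/5)
P(Z) = 6 - Z (P(Z) = 5 + (1 - Z) = 6 - Z)
1/P(-2*(-5 + Q(-4, 3/(-1) + J(1, -1)/3))) = 1/(6 - (-2)*(-5 + (⅗ + (⅕)*(-4)*(3/(-1) + 5/3)))) = 1/(6 - (-2)*(-5 + (⅗ + (⅕)*(-4)*(3*(-1) + 5*(⅓))))) = 1/(6 - (-2)*(-5 + (⅗ + (⅕)*(-4)*(-3 + 5/3)))) = 1/(6 - (-2)*(-5 + (⅗ + (⅕)*(-4)*(-4/3)))) = 1/(6 - (-2)*(-5 + (⅗ + 16/15))) = 1/(6 - (-2)*(-5 + 5/3)) = 1/(6 - (-2)*(-10)/3) = 1/(6 - 1*20/3) = 1/(6 - 20/3) = 1/(-⅔) = -3/2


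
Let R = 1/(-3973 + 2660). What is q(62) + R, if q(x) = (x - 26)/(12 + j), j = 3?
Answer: 15751/6565 ≈ 2.3992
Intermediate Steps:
R = -1/1313 (R = 1/(-1313) = -1/1313 ≈ -0.00076161)
q(x) = -26/15 + x/15 (q(x) = (x - 26)/(12 + 3) = (-26 + x)/15 = (-26 + x)*(1/15) = -26/15 + x/15)
q(62) + R = (-26/15 + (1/15)*62) - 1/1313 = (-26/15 + 62/15) - 1/1313 = 12/5 - 1/1313 = 15751/6565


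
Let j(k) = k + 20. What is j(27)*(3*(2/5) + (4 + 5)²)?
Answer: 19317/5 ≈ 3863.4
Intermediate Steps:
j(k) = 20 + k
j(27)*(3*(2/5) + (4 + 5)²) = (20 + 27)*(3*(2/5) + (4 + 5)²) = 47*(3*(2*(⅕)) + 9²) = 47*(3*(⅖) + 81) = 47*(6/5 + 81) = 47*(411/5) = 19317/5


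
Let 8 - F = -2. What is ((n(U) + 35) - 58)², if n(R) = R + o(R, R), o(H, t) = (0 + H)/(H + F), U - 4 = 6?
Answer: 625/4 ≈ 156.25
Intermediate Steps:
F = 10 (F = 8 - 1*(-2) = 8 + 2 = 10)
U = 10 (U = 4 + 6 = 10)
o(H, t) = H/(10 + H) (o(H, t) = (0 + H)/(H + 10) = H/(10 + H))
n(R) = R + R/(10 + R)
((n(U) + 35) - 58)² = ((10*(11 + 10)/(10 + 10) + 35) - 58)² = ((10*21/20 + 35) - 58)² = ((10*(1/20)*21 + 35) - 58)² = ((21/2 + 35) - 58)² = (91/2 - 58)² = (-25/2)² = 625/4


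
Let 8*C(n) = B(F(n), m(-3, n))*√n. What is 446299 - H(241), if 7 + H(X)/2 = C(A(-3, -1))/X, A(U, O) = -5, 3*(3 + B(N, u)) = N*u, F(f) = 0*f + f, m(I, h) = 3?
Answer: 446313 + 2*I*√5/241 ≈ 4.4631e+5 + 0.018557*I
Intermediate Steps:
F(f) = f (F(f) = 0 + f = f)
B(N, u) = -3 + N*u/3 (B(N, u) = -3 + (N*u)/3 = -3 + N*u/3)
C(n) = √n*(-3 + n)/8 (C(n) = ((-3 + (⅓)*n*3)*√n)/8 = ((-3 + n)*√n)/8 = (√n*(-3 + n))/8 = √n*(-3 + n)/8)
H(X) = -14 - 2*I*√5/X (H(X) = -14 + 2*((√(-5)*(-3 - 5)/8)/X) = -14 + 2*(((⅛)*(I*√5)*(-8))/X) = -14 + 2*((-I*√5)/X) = -14 + 2*(-I*√5/X) = -14 - 2*I*√5/X)
446299 - H(241) = 446299 - (-14 - 2*I*√5/241) = 446299 + (14 + 2*I*√5/241) = 446313 + 2*I*√5/241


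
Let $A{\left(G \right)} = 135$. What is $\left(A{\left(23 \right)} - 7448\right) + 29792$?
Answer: $22479$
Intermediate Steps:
$\left(A{\left(23 \right)} - 7448\right) + 29792 = \left(135 - 7448\right) + 29792 = -7313 + 29792 = 22479$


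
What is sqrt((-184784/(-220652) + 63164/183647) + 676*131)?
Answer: 2*sqrt(2272098862803756746949115)/10130519461 ≈ 297.59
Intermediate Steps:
sqrt((-184784/(-220652) + 63164/183647) + 676*131) = sqrt((-184784*(-1/220652) + 63164*(1/183647)) + 88556) = sqrt((46196/55163 + 63164/183647) + 88556) = sqrt(11968072544/10130519461 + 88556) = sqrt(897130249460860/10130519461) = 2*sqrt(2272098862803756746949115)/10130519461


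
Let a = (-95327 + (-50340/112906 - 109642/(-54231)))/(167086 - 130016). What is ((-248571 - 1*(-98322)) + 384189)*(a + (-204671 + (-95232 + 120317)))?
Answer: -158934855549013158295870/3782996765867 ≈ -4.2013e+10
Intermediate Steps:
a = -58367807564741/22697980595202 (a = (-95327 + (-50340*1/112906 - 109642*(-1/54231)))/37070 = (-95327 + (-25170/56453 + 109642/54231))*(1/37070) = (-95327 + 4824625556/3061502643)*(1/37070) = -291839037823705/3061502643*1/37070 = -58367807564741/22697980595202 ≈ -2.5715)
((-248571 - 1*(-98322)) + 384189)*(a + (-204671 + (-95232 + 120317))) = ((-248571 - 1*(-98322)) + 384189)*(-58367807564741/22697980595202 + (-204671 + (-95232 + 120317))) = ((-248571 + 98322) + 384189)*(-58367807564741/22697980595202 + (-204671 + 25085)) = (-150249 + 384189)*(-58367807564741/22697980595202 - 179586) = 233940*(-4076297910977511113/22697980595202) = -158934855549013158295870/3782996765867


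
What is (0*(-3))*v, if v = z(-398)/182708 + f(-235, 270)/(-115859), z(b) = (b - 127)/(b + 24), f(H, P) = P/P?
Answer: 0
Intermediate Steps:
f(H, P) = 1
z(b) = (-127 + b)/(24 + b)
v = -7506817/7916968948328 (v = ((-127 - 398)/(24 - 398))/182708 + 1/(-115859) = (-525/(-374))*(1/182708) + 1*(-1/115859) = -1/374*(-525)*(1/182708) - 1/115859 = (525/374)*(1/182708) - 1/115859 = 525/68332792 - 1/115859 = -7506817/7916968948328 ≈ -9.4819e-7)
(0*(-3))*v = (0*(-3))*(-7506817/7916968948328) = 0*(-7506817/7916968948328) = 0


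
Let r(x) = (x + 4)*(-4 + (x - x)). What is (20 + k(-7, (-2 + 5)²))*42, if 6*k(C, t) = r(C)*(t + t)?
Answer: 2352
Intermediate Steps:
r(x) = -16 - 4*x (r(x) = (4 + x)*(-4 + 0) = (4 + x)*(-4) = -16 - 4*x)
k(C, t) = t*(-16 - 4*C)/3 (k(C, t) = ((-16 - 4*C)*(t + t))/6 = ((-16 - 4*C)*(2*t))/6 = (2*t*(-16 - 4*C))/6 = t*(-16 - 4*C)/3)
(20 + k(-7, (-2 + 5)²))*42 = (20 - 4*(-2 + 5)²*(4 - 7)/3)*42 = (20 - 4/3*3²*(-3))*42 = (20 - 4/3*9*(-3))*42 = (20 + 36)*42 = 56*42 = 2352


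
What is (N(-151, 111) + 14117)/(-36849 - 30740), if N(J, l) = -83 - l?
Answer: -13923/67589 ≈ -0.20600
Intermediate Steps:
(N(-151, 111) + 14117)/(-36849 - 30740) = ((-83 - 1*111) + 14117)/(-36849 - 30740) = ((-83 - 111) + 14117)/(-67589) = (-194 + 14117)*(-1/67589) = 13923*(-1/67589) = -13923/67589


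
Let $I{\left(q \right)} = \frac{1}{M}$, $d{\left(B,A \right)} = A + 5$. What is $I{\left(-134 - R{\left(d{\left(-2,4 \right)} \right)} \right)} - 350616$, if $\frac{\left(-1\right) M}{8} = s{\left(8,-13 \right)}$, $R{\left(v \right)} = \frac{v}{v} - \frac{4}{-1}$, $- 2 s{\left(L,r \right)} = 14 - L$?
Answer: $- \frac{8414783}{24} \approx -3.5062 \cdot 10^{5}$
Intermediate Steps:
$d{\left(B,A \right)} = 5 + A$
$s{\left(L,r \right)} = -7 + \frac{L}{2}$ ($s{\left(L,r \right)} = - \frac{14 - L}{2} = -7 + \frac{L}{2}$)
$R{\left(v \right)} = 5$ ($R{\left(v \right)} = 1 - -4 = 1 + 4 = 5$)
$M = 24$ ($M = - 8 \left(-7 + \frac{1}{2} \cdot 8\right) = - 8 \left(-7 + 4\right) = \left(-8\right) \left(-3\right) = 24$)
$I{\left(q \right)} = \frac{1}{24}$
$I{\left(-134 - R{\left(d{\left(-2,4 \right)} \right)} \right)} - 350616 = \frac{1}{24} - 350616 = - \frac{8414783}{24}$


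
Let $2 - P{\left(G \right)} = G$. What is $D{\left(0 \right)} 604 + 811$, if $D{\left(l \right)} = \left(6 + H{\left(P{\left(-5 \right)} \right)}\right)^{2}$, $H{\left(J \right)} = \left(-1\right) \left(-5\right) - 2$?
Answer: $49735$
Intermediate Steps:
$P{\left(G \right)} = 2 - G$
$H{\left(J \right)} = 3$ ($H{\left(J \right)} = 5 - 2 = 3$)
$D{\left(l \right)} = 81$ ($D{\left(l \right)} = \left(6 + 3\right)^{2} = 9^{2} = 81$)
$D{\left(0 \right)} 604 + 811 = 81 \cdot 604 + 811 = 48924 + 811 = 49735$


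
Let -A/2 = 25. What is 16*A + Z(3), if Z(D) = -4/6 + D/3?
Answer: -2399/3 ≈ -799.67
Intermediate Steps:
A = -50 (A = -2*25 = -50)
Z(D) = -⅔ + D/3 (Z(D) = -4*⅙ + D*(⅓) = -⅔ + D/3)
16*A + Z(3) = 16*(-50) + (-⅔ + (⅓)*3) = -800 + (-⅔ + 1) = -800 + ⅓ = -2399/3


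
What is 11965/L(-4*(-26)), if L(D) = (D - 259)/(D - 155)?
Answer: 122043/31 ≈ 3936.9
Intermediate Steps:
L(D) = (-259 + D)/(-155 + D)
11965/L(-4*(-26)) = 11965/(((-259 - 4*(-26))/(-155 - 4*(-26)))) = 11965/(((-259 + 104)/(-155 + 104))) = 11965/((-155/(-51))) = 11965/((-1/51*(-155))) = 11965/(155/51) = 11965*(51/155) = 122043/31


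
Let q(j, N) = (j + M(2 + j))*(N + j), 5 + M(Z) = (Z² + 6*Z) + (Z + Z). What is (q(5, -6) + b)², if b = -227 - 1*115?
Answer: 199809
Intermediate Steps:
M(Z) = -5 + Z² + 8*Z (M(Z) = -5 + ((Z² + 6*Z) + (Z + Z)) = -5 + ((Z² + 6*Z) + 2*Z) = -5 + (Z² + 8*Z) = -5 + Z² + 8*Z)
q(j, N) = (N + j)*(11 + (2 + j)² + 9*j) (q(j, N) = (j + (-5 + (2 + j)² + 8*(2 + j)))*(N + j) = (j + (-5 + (2 + j)² + (16 + 8*j)))*(N + j) = (j + (11 + (2 + j)² + 8*j))*(N + j) = (11 + (2 + j)² + 9*j)*(N + j) = (N + j)*(11 + (2 + j)² + 9*j))
b = -342 (b = -227 - 115 = -342)
(q(5, -6) + b)² = ((5³ + 13*5² + 15*(-6) + 15*5 - 6*5² + 13*(-6)*5) - 342)² = ((125 + 13*25 - 90 + 75 - 6*25 - 390) - 342)² = ((125 + 325 - 90 + 75 - 150 - 390) - 342)² = (-105 - 342)² = (-447)² = 199809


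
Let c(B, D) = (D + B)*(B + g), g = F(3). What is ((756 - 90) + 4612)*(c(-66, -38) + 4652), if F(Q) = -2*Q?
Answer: 64074920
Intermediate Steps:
g = -6 (g = -2*3 = -6)
c(B, D) = (-6 + B)*(B + D) (c(B, D) = (D + B)*(B - 6) = (B + D)*(-6 + B) = (-6 + B)*(B + D))
((756 - 90) + 4612)*(c(-66, -38) + 4652) = ((756 - 90) + 4612)*(((-66)² - 6*(-66) - 6*(-38) - 66*(-38)) + 4652) = (666 + 4612)*((4356 + 396 + 228 + 2508) + 4652) = 5278*(7488 + 4652) = 5278*12140 = 64074920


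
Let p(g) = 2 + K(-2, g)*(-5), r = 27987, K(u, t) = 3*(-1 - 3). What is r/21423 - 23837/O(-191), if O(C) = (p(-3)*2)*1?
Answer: -169063221/885484 ≈ -190.93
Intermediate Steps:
K(u, t) = -12 (K(u, t) = 3*(-4) = -12)
p(g) = 62 (p(g) = 2 - 12*(-5) = 2 + 60 = 62)
O(C) = 124 (O(C) = (62*2)*1 = 124*1 = 124)
r/21423 - 23837/O(-191) = 27987/21423 - 23837/124 = 27987*(1/21423) - 23837*1/124 = 9329/7141 - 23837/124 = -169063221/885484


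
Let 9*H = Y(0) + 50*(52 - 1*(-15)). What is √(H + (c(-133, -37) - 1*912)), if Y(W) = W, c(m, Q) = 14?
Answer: 26*I*√7/3 ≈ 22.93*I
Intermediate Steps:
H = 3350/9 (H = (0 + 50*(52 - 1*(-15)))/9 = (0 + 50*(52 + 15))/9 = (0 + 50*67)/9 = (0 + 3350)/9 = (⅑)*3350 = 3350/9 ≈ 372.22)
√(H + (c(-133, -37) - 1*912)) = √(3350/9 + (14 - 1*912)) = √(3350/9 + (14 - 912)) = √(3350/9 - 898) = √(-4732/9) = 26*I*√7/3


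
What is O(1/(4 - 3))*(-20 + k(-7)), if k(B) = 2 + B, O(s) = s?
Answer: -25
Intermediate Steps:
O(1/(4 - 3))*(-20 + k(-7)) = (-20 + (2 - 7))/(4 - 3) = (-20 - 5)/1 = 1*(-25) = -25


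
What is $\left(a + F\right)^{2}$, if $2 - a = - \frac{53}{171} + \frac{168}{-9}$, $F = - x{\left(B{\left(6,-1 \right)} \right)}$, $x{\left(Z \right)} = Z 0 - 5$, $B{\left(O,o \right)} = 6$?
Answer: $\frac{19731364}{29241} \approx 674.78$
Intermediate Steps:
$x{\left(Z \right)} = -5$ ($x{\left(Z \right)} = 0 - 5 = -5$)
$F = 5$ ($F = \left(-1\right) \left(-5\right) = 5$)
$a = \frac{3587}{171}$ ($a = 2 - \left(- \frac{53}{171} + \frac{168}{-9}\right) = 2 - \left(\left(-53\right) \frac{1}{171} + 168 \left(- \frac{1}{9}\right)\right) = 2 - \left(- \frac{53}{171} - \frac{56}{3}\right) = 2 - - \frac{3245}{171} = 2 + \frac{3245}{171} = \frac{3587}{171} \approx 20.977$)
$\left(a + F\right)^{2} = \left(\frac{3587}{171} + 5\right)^{2} = \left(\frac{4442}{171}\right)^{2} = \frac{19731364}{29241}$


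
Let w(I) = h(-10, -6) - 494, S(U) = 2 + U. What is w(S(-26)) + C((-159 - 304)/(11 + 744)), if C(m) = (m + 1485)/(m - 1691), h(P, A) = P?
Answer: -80601673/159646 ≈ -504.88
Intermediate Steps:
w(I) = -504 (w(I) = -10 - 494 = -504)
C(m) = (1485 + m)/(-1691 + m)
w(S(-26)) + C((-159 - 304)/(11 + 744)) = -504 + (1485 + (-159 - 304)/(11 + 744))/(-1691 + (-159 - 304)/(11 + 744)) = -504 + (1485 - 463/755)/(-1691 - 463/755) = -504 + (1120712/755)/(-1277168/755) = -504 - 755/1277168*1120712/755 = -504 - 140089/159646 = -80601673/159646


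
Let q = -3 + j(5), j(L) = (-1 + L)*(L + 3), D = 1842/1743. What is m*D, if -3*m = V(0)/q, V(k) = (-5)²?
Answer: -15350/50547 ≈ -0.30368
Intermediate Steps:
D = 614/581 (D = 1842*(1/1743) = 614/581 ≈ 1.0568)
j(L) = (-1 + L)*(3 + L)
V(k) = 25
q = 29 (q = -3 + (-3 + 5² + 2*5) = -3 + (-3 + 25 + 10) = -3 + 32 = 29)
m = -25/87 (m = -25/(3*29) = -⅓*25/29 = -25/87 ≈ -0.28736)
m*D = -25/87*614/581 = -15350/50547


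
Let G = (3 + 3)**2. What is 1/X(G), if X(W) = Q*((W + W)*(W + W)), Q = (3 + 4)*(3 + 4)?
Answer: 1/254016 ≈ 3.9368e-6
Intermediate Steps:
Q = 49 (Q = 7*7 = 49)
G = 36 (G = 6**2 = 36)
X(W) = 196*W**2 (X(W) = 49*((W + W)*(W + W)) = 49*((2*W)*(2*W)) = 49*(4*W**2) = 196*W**2)
1/X(G) = 1/(196*36**2) = 1/(196*1296) = 1/254016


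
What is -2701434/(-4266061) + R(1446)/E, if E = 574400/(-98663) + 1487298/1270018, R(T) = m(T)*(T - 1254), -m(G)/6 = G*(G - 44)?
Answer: 624209026587069683288087850/1243038575873485093 ≈ 5.0216e+8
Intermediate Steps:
m(G) = -6*G*(-44 + G) (m(G) = -6*G*(G - 44) = -6*G*(-44 + G))
R(T) = 6*T*(-1254 + T)*(44 - T) (R(T) = (6*T*(44 - T))*(T - 1254) = (6*T*(44 - T))*(-1254 + T) = 6*T*(-1254 + T)*(44 - T))
E = -291378528313/62651892967 (E = 574400*(-1/98663) + 1487298*(1/1270018) = -574400/98663 + 743649/635009 = -291378528313/62651892967 ≈ -4.6508)
-2701434/(-4266061) + R(1446)/E = -2701434/(-4266061) + (-6*1446*(-1254 + 1446)*(-44 + 1446))/(-291378528313/62651892967) = -2701434*(-1/4266061) - 6*1446*192*1402*(-62651892967/291378528313) = 2701434/4266061 - 2335440384*(-62651892967/291378528313) = 2701434/4266061 + 146319760969177379328/291378528313 = 624209026587069683288087850/1243038575873485093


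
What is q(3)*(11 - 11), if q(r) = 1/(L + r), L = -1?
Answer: 0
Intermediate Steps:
q(r) = 1/(-1 + r)
q(3)*(11 - 11) = (11 - 11)/(-1 + 3) = 0/2 = (½)*0 = 0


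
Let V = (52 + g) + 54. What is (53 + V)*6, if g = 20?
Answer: 1074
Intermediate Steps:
V = 126 (V = (52 + 20) + 54 = 72 + 54 = 126)
(53 + V)*6 = (53 + 126)*6 = 179*6 = 1074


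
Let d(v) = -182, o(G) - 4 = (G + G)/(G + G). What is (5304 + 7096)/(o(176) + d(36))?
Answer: -12400/177 ≈ -70.057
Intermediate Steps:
o(G) = 5 (o(G) = 4 + (G + G)/(G + G) = 4 + (2*G)/((2*G)) = 4 + (2*G)*(1/(2*G)) = 4 + 1 = 5)
(5304 + 7096)/(o(176) + d(36)) = (5304 + 7096)/(5 - 182) = 12400/(-177) = 12400*(-1/177) = -12400/177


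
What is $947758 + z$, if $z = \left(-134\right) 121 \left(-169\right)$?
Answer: $3687924$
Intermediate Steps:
$z = 2740166$ ($z = \left(-16214\right) \left(-169\right) = 2740166$)
$947758 + z = 947758 + 2740166 = 3687924$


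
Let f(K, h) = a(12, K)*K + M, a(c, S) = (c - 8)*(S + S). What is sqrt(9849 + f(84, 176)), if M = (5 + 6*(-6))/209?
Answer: sqrt(2895912778)/209 ≈ 257.48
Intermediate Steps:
a(c, S) = 2*S*(-8 + c) (a(c, S) = (-8 + c)*(2*S) = 2*S*(-8 + c))
M = -31/209 (M = (5 - 36)*(1/209) = -31*1/209 = -31/209 ≈ -0.14833)
f(K, h) = -31/209 + 8*K**2 (f(K, h) = (2*K*(-8 + 12))*K - 31/209 = (2*K*4)*K - 31/209 = (8*K)*K - 31/209 = 8*K**2 - 31/209 = -31/209 + 8*K**2)
sqrt(9849 + f(84, 176)) = sqrt(9849 + (-31/209 + 8*84**2)) = sqrt(9849 + (-31/209 + 8*7056)) = sqrt(9849 + (-31/209 + 56448)) = sqrt(9849 + 11797601/209) = sqrt(13856042/209) = sqrt(2895912778)/209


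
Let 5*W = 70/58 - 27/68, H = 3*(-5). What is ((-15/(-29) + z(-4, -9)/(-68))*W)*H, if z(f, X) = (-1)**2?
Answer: -4747881/3888784 ≈ -1.2209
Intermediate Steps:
H = -15
z(f, X) = 1
W = 1597/9860 (W = (70/58 - 27/68)/5 = (70*(1/58) - 27*1/68)/5 = (35/29 - 27/68)/5 = (1/5)*(1597/1972) = 1597/9860 ≈ 0.16197)
((-15/(-29) + z(-4, -9)/(-68))*W)*H = ((-15/(-29) + 1/(-68))*(1597/9860))*(-15) = ((-15*(-1/29) + 1*(-1/68))*(1597/9860))*(-15) = ((15/29 - 1/68)*(1597/9860))*(-15) = ((991/1972)*(1597/9860))*(-15) = (1582627/19443920)*(-15) = -4747881/3888784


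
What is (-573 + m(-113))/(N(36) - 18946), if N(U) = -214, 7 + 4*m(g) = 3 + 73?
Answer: 2223/76640 ≈ 0.029006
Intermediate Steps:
m(g) = 69/4 (m(g) = -7/4 + (3 + 73)/4 = -7/4 + (¼)*76 = -7/4 + 19 = 69/4)
(-573 + m(-113))/(N(36) - 18946) = (-573 + 69/4)/(-214 - 18946) = -2223/4/(-19160) = -2223/4*(-1/19160) = 2223/76640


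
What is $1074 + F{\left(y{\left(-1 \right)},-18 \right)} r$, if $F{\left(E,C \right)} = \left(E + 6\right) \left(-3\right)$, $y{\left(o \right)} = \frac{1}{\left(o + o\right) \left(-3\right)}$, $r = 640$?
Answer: $-10766$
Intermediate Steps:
$y{\left(o \right)} = - \frac{1}{6 o}$ ($y{\left(o \right)} = \frac{1}{2 o} \left(- \frac{1}{3}\right) = - \frac{1}{6 o}$)
$F{\left(E,C \right)} = -18 - 3 E$ ($F{\left(E,C \right)} = \left(6 + E\right) \left(-3\right) = -18 - 3 E$)
$1074 + F{\left(y{\left(-1 \right)},-18 \right)} r = 1074 + \left(-18 - 3 \left(- \frac{1}{6 \left(-1\right)}\right)\right) 640 = 1074 + \left(-18 - 3 \left(\left(- \frac{1}{6}\right) \left(-1\right)\right)\right) 640 = 1074 + \left(-18 - \frac{1}{2}\right) 640 = 1074 - 11840 = -10766$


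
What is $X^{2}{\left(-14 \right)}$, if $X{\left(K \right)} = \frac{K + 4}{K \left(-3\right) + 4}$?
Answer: $\frac{25}{529} \approx 0.047259$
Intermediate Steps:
$X{\left(K \right)} = \frac{4 + K}{4 - 3 K}$ ($X{\left(K \right)} = \frac{4 + K}{- 3 K + 4} = \frac{4 + K}{4 - 3 K}$)
$X^{2}{\left(-14 \right)} = \left(\frac{-4 - -14}{-4 + 3 \left(-14\right)}\right)^{2} = \left(\frac{-4 + 14}{-4 - 42}\right)^{2} = \left(\frac{1}{-46} \cdot 10\right)^{2} = \left(\left(- \frac{1}{46}\right) 10\right)^{2} = \left(- \frac{5}{23}\right)^{2} = \frac{25}{529}$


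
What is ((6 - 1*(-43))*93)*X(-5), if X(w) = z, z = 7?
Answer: 31899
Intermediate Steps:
X(w) = 7
((6 - 1*(-43))*93)*X(-5) = ((6 - 1*(-43))*93)*7 = ((6 + 43)*93)*7 = (49*93)*7 = 4557*7 = 31899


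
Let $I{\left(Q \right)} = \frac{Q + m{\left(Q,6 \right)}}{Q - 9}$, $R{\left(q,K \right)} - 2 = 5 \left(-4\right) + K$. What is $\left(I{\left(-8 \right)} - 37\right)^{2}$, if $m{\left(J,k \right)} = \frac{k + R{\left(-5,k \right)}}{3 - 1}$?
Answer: $\frac{381924}{289} \approx 1321.5$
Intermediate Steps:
$R{\left(q,K \right)} = -18 + K$ ($R{\left(q,K \right)} = 2 + \left(5 \left(-4\right) + K\right) = 2 + \left(-20 + K\right) = -18 + K$)
$m{\left(J,k \right)} = -9 + k$ ($m{\left(J,k \right)} = \frac{k + \left(-18 + k\right)}{3 - 1} = \frac{-18 + 2 k}{2} = \left(-18 + 2 k\right) \frac{1}{2} = -9 + k$)
$I{\left(Q \right)} = \frac{-3 + Q}{-9 + Q}$ ($I{\left(Q \right)} = \frac{Q + \left(-9 + 6\right)}{Q - 9} = \frac{Q - 3}{-9 + Q} = \frac{-3 + Q}{-9 + Q}$)
$\left(I{\left(-8 \right)} - 37\right)^{2} = \left(\frac{-3 - 8}{-9 - 8} - 37\right)^{2} = \left(\frac{1}{-17} \left(-11\right) - 37\right)^{2} = \left(\left(- \frac{1}{17}\right) \left(-11\right) - 37\right)^{2} = \left(\frac{11}{17} - 37\right)^{2} = \left(- \frac{618}{17}\right)^{2} = \frac{381924}{289}$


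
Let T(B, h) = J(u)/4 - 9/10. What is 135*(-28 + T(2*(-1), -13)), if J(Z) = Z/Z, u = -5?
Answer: -15471/4 ≈ -3867.8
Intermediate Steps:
J(Z) = 1
T(B, h) = -13/20 (T(B, h) = 1/4 - 9/10 = -13/20)
135*(-28 + T(2*(-1), -13)) = 135*(-28 - 13/20) = 135*(-573/20) = -15471/4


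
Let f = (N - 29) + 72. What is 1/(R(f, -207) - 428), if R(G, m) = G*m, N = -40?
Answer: -1/1049 ≈ -0.00095329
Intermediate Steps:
f = 3 (f = (-40 - 29) + 72 = -69 + 72 = 3)
1/(R(f, -207) - 428) = 1/(3*(-207) - 428) = 1/(-621 - 428) = 1/(-1049) = -1/1049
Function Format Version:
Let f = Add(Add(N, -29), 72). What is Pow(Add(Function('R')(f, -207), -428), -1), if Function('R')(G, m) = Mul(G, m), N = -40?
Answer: Rational(-1, 1049) ≈ -0.00095329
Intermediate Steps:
f = 3 (f = Add(Add(-40, -29), 72) = Add(-69, 72) = 3)
Pow(Add(Function('R')(f, -207), -428), -1) = Pow(Add(Mul(3, -207), -428), -1) = Pow(Add(-621, -428), -1) = Pow(-1049, -1) = Rational(-1, 1049)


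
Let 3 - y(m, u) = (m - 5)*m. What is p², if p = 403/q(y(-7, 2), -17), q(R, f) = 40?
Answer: 162409/1600 ≈ 101.51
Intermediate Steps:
y(m, u) = 3 - m*(-5 + m) (y(m, u) = 3 - (m - 5)*m = 3 - (-5 + m)*m = 3 - m*(-5 + m))
p = 403/40 ≈ 10.075
p² = (403/40)² = 162409/1600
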